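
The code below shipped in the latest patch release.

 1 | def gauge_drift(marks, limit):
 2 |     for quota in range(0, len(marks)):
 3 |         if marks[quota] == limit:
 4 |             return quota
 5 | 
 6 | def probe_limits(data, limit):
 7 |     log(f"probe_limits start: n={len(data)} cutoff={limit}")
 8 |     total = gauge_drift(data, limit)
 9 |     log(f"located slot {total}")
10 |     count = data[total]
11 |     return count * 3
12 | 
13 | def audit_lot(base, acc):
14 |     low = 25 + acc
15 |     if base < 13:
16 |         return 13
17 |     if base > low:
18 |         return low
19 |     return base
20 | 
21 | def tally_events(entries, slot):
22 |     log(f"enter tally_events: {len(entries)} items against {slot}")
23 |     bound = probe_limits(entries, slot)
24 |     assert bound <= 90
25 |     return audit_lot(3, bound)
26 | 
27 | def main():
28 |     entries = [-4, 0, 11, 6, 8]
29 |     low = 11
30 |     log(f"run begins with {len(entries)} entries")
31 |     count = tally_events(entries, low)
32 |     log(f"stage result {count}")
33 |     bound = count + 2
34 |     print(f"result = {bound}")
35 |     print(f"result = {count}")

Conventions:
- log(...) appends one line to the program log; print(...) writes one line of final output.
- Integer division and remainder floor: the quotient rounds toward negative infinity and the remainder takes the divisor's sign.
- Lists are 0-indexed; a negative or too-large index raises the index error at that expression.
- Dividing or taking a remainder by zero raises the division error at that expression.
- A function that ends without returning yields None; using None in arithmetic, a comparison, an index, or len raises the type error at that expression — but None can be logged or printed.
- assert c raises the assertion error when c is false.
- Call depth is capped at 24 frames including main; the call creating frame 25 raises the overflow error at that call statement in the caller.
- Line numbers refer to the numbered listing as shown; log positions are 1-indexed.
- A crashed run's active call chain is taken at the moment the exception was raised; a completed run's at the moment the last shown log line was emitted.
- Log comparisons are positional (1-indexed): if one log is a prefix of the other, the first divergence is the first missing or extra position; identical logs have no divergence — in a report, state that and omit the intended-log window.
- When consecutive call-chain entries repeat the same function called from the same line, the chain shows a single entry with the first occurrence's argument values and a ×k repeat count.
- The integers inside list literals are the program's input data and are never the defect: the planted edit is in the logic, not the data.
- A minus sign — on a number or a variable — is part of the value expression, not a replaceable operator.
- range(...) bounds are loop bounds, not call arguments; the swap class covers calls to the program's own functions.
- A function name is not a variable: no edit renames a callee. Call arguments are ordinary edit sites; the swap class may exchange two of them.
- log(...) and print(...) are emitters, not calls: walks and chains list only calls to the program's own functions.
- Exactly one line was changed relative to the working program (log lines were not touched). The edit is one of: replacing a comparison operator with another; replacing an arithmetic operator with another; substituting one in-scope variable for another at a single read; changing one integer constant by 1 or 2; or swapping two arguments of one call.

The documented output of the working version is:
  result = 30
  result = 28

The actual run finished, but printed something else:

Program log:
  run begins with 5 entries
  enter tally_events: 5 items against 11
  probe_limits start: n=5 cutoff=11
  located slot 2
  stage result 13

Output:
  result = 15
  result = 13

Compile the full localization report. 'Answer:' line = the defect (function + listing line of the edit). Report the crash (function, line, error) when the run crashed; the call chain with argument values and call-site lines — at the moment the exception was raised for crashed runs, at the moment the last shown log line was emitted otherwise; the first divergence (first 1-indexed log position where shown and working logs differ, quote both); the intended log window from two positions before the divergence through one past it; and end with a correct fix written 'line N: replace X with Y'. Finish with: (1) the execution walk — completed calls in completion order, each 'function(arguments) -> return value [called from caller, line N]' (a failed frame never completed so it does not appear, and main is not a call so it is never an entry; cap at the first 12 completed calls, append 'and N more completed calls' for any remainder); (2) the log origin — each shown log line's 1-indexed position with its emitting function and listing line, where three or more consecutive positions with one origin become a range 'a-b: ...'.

Answer: the defect is in tally_events at line 25.
Key fact: The earliest visible damage is log position 5 — 'stage result 13' rather than the intended 'stage result 28'.
Call chain: main.
First divergence: position 5 — the shown line 'stage result 13' should read 'stage result 28'.
Intended log window:
  3: probe_limits start: n=5 cutoff=11
  4: located slot 2
  5: stage result 28
Execution walk:
  gauge_drift([-4, 0, 11, 6, 8], 11) -> 2  [called from probe_limits, line 8]
  probe_limits([-4, 0, 11, 6, 8], 11) -> 33  [called from tally_events, line 23]
  audit_lot(3, 33) -> 13  [called from tally_events, line 25]
  tally_events([-4, 0, 11, 6, 8], 11) -> 13  [called from main, line 31]
Log origins:
  1 — main, line 30
  2 — tally_events, line 22
  3 — probe_limits, line 7
  4 — probe_limits, line 9
  5 — main, line 32
A correct fix: line 25: replace `audit_lot(3, bound)` with `audit_lot(bound, 3)`.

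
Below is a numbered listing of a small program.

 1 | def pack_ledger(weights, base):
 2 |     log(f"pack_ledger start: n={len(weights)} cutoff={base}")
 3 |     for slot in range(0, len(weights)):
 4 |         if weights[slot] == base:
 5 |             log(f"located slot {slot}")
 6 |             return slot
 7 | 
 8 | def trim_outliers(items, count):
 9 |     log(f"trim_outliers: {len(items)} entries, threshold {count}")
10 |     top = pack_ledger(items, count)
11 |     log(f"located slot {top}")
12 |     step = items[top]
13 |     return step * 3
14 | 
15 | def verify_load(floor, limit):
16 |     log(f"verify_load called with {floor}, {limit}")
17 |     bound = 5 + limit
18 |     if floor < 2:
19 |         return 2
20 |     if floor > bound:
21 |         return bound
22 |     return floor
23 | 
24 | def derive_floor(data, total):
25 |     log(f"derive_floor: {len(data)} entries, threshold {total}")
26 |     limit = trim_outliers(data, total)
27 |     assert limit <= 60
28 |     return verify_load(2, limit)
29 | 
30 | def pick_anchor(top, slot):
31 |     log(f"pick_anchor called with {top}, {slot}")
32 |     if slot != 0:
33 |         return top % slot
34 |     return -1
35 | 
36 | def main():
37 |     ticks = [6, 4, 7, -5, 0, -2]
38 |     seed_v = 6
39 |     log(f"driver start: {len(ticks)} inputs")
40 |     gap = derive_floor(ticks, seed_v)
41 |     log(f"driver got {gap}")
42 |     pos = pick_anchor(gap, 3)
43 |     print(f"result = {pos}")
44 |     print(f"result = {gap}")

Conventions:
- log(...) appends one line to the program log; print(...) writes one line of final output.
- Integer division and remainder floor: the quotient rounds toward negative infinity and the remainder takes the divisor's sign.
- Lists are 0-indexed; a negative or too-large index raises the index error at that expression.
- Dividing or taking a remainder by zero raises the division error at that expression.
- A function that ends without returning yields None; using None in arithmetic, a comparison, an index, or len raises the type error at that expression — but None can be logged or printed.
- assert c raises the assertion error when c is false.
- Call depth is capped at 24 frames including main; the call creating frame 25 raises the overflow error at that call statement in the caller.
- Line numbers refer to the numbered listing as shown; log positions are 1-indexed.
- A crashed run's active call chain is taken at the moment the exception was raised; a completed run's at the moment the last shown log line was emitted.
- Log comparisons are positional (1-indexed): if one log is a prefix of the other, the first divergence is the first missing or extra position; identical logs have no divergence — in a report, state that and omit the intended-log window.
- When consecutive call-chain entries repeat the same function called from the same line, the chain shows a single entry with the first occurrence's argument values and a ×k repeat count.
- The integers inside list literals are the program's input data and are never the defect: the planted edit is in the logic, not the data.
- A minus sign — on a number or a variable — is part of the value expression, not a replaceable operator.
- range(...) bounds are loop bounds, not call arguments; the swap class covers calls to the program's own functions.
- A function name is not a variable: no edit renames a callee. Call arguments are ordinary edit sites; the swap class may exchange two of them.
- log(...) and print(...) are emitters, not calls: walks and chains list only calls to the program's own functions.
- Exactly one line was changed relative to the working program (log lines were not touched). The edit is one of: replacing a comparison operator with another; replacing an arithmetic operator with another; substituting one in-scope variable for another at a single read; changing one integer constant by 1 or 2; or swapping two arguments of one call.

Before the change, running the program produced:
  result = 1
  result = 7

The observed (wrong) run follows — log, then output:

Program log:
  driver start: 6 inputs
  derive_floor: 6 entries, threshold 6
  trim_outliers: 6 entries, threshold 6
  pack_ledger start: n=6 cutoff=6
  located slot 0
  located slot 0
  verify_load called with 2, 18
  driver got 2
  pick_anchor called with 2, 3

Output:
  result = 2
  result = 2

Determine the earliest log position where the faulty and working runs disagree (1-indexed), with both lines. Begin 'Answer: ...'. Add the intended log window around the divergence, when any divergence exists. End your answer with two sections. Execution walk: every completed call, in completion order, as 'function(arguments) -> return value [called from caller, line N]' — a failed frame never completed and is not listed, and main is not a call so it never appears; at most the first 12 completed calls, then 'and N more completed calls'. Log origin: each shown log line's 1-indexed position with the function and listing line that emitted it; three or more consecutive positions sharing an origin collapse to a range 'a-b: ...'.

Answer: position 7 — the shown line 'verify_load called with 2, 18' should read 'verify_load called with 18, 2'.
Intended log window:
  5: located slot 0
  6: located slot 0
  7: verify_load called with 18, 2
  8: driver got 7
Execution walk:
  pack_ledger([6, 4, 7, -5, 0, -2], 6) -> 0  [called from trim_outliers, line 10]
  trim_outliers([6, 4, 7, -5, 0, -2], 6) -> 18  [called from derive_floor, line 26]
  verify_load(2, 18) -> 2  [called from derive_floor, line 28]
  derive_floor([6, 4, 7, -5, 0, -2], 6) -> 2  [called from main, line 40]
  pick_anchor(2, 3) -> 2  [called from main, line 42]
Log origin:
  1 — main, line 39
  2 — derive_floor, line 25
  3 — trim_outliers, line 9
  4 — pack_ledger, line 2
  5 — pack_ledger, line 5
  6 — trim_outliers, line 11
  7 — verify_load, line 16
  8 — main, line 41
  9 — pick_anchor, line 31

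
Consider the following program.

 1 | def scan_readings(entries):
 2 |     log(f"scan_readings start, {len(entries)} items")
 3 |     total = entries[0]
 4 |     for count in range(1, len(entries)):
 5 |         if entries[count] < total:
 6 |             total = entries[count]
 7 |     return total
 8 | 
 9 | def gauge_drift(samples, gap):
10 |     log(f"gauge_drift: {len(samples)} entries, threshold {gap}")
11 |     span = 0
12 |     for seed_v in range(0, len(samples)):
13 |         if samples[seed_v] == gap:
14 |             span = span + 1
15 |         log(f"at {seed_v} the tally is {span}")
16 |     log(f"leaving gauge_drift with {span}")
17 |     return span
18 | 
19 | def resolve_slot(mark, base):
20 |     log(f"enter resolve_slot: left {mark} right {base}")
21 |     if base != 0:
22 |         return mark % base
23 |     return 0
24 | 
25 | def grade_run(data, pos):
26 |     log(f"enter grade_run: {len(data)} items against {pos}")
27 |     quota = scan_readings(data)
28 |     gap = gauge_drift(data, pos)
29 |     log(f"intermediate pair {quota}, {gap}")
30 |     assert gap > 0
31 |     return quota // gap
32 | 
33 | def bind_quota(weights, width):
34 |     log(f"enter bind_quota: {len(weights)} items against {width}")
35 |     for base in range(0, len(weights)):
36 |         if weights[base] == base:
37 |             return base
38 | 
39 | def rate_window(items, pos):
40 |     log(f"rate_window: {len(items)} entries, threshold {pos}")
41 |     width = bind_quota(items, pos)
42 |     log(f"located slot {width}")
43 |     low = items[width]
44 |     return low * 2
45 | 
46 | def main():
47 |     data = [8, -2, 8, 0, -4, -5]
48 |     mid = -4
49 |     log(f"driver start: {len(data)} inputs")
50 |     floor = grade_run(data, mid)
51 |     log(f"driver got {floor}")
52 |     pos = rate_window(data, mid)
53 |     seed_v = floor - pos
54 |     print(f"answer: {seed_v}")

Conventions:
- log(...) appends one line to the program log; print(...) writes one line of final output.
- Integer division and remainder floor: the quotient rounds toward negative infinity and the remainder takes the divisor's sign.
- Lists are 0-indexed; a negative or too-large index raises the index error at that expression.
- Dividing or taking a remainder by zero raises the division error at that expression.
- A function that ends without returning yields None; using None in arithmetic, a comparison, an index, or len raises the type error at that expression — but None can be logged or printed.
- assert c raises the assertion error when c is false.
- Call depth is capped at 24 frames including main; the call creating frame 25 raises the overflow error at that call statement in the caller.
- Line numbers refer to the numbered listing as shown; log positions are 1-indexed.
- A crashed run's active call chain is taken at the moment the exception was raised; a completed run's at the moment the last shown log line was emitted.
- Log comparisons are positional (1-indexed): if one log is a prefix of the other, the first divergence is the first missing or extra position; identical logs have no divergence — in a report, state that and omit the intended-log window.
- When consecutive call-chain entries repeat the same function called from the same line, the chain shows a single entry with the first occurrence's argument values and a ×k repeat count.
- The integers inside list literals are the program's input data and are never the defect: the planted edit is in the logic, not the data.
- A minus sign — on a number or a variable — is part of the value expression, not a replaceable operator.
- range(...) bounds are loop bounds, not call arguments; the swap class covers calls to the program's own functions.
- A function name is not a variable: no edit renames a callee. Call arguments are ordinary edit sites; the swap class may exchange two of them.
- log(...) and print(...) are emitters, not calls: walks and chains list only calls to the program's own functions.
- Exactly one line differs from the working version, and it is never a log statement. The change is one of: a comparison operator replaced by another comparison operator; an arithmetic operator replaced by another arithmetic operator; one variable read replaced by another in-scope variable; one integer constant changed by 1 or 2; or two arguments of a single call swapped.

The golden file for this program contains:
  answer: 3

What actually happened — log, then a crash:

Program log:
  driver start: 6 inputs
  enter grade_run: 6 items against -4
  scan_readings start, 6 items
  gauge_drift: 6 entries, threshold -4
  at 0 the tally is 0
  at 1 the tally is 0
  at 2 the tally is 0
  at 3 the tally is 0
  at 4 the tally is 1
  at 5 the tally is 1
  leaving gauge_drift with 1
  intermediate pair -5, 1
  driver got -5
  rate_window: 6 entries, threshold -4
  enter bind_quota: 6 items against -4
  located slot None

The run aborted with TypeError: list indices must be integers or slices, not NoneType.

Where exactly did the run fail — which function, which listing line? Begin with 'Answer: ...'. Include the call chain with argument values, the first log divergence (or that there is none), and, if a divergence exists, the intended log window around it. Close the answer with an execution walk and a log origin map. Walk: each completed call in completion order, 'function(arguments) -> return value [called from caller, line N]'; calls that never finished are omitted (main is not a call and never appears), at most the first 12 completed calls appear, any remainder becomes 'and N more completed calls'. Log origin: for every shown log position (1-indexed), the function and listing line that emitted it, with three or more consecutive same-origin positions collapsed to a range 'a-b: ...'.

Answer: the error was raised in rate_window, line 43.
Core observation: Everything matches until log position 16, which reads 'located slot None' in place of 'located slot 4'.
Call chain: main -> rate_window([8, -2, 8, 0, -4, -5], -4) (called at line 52).
First divergence: position 16; shown 'located slot None' vs intended 'located slot 4'.
Intended log window:
  14: rate_window: 6 entries, threshold -4
  15: enter bind_quota: 6 items against -4
  16: located slot 4
Execution walk:
  scan_readings([8, -2, 8, 0, -4, -5]) -> -5  [called from grade_run, line 27]
  gauge_drift([8, -2, 8, 0, -4, -5], -4) -> 1  [called from grade_run, line 28]
  grade_run([8, -2, 8, 0, -4, -5], -4) -> -5  [called from main, line 50]
  bind_quota([8, -2, 8, 0, -4, -5], -4) -> None  [called from rate_window, line 41]
Log origins:
  1: emitted by main (line 49)
  2: emitted by grade_run (line 26)
  3: emitted by scan_readings (line 2)
  4: emitted by gauge_drift (line 10)
  5-10: emitted by gauge_drift (line 15)
  11: emitted by gauge_drift (line 16)
  12: emitted by grade_run (line 29)
  13: emitted by main (line 51)
  14: emitted by rate_window (line 40)
  15: emitted by bind_quota (line 34)
  16: emitted by rate_window (line 42)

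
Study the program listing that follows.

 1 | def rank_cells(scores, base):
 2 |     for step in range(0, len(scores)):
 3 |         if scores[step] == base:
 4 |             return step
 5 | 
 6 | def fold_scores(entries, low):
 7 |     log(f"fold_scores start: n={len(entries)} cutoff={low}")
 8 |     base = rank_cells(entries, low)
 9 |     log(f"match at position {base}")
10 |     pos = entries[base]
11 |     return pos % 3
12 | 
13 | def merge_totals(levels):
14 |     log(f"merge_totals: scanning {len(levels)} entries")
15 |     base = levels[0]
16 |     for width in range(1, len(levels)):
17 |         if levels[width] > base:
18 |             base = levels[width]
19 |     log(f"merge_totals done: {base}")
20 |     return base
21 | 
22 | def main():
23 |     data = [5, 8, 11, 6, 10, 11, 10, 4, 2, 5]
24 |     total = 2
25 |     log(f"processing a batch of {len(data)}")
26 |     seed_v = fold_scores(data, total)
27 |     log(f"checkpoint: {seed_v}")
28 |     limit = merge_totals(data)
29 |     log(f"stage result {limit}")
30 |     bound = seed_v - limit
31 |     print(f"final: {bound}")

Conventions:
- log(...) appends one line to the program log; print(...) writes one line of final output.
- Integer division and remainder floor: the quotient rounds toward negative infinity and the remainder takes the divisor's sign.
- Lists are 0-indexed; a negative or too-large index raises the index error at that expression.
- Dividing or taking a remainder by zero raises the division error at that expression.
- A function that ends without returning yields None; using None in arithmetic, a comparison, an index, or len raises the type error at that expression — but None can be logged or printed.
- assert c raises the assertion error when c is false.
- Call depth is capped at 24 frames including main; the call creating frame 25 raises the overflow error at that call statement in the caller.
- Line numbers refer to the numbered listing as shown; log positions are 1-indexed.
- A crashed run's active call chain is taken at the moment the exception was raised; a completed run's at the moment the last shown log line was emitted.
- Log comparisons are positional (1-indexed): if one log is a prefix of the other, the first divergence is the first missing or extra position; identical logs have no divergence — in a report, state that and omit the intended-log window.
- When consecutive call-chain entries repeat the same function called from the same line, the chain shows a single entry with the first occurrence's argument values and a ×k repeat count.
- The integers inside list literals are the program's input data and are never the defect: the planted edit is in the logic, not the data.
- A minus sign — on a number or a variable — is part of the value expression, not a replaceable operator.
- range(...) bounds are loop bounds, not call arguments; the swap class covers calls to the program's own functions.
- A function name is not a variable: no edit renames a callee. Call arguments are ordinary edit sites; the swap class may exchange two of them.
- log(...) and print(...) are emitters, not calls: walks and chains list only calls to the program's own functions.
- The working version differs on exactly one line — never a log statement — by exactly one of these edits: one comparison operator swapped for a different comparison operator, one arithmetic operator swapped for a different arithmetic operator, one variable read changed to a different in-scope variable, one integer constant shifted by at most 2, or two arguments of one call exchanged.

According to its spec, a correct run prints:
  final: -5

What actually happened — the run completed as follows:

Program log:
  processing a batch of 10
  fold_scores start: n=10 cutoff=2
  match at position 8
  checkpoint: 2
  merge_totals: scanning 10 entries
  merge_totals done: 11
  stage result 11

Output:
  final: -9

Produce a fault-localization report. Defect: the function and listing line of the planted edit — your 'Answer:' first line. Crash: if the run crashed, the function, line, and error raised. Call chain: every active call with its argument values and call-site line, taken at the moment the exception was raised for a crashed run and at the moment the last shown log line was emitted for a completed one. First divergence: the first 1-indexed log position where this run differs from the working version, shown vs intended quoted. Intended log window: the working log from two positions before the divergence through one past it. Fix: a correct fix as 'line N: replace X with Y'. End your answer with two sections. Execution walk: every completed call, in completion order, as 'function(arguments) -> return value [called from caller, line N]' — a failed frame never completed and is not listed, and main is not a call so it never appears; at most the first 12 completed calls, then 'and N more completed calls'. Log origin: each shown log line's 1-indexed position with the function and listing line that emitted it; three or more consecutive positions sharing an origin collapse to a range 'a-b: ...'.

Answer: the defect is in fold_scores at line 11.
The tell: At log position 4 the runs split — shown 'checkpoint: 2', but the working version logs 'checkpoint: 6'.
Call chain: main.
First divergence: position 4 — shown 'checkpoint: 2', intended 'checkpoint: 6'.
Intended log window:
  2: fold_scores start: n=10 cutoff=2
  3: match at position 8
  4: checkpoint: 6
  5: merge_totals: scanning 10 entries
Execution walk:
  rank_cells([5, 8, 11, 6, 10, 11, 10, 4, 2, 5], 2) -> 8  [called from fold_scores, line 8]
  fold_scores([5, 8, 11, 6, 10, 11, 10, 4, 2, 5], 2) -> 2  [called from main, line 26]
  merge_totals([5, 8, 11, 6, 10, 11, 10, 4, 2, 5]) -> 11  [called from main, line 28]
Log origins:
  1 — main, line 25
  2 — fold_scores, line 7
  3 — fold_scores, line 9
  4 — main, line 27
  5 — merge_totals, line 14
  6 — merge_totals, line 19
  7 — main, line 29
A correct fix: line 11: replace `%` with `*`.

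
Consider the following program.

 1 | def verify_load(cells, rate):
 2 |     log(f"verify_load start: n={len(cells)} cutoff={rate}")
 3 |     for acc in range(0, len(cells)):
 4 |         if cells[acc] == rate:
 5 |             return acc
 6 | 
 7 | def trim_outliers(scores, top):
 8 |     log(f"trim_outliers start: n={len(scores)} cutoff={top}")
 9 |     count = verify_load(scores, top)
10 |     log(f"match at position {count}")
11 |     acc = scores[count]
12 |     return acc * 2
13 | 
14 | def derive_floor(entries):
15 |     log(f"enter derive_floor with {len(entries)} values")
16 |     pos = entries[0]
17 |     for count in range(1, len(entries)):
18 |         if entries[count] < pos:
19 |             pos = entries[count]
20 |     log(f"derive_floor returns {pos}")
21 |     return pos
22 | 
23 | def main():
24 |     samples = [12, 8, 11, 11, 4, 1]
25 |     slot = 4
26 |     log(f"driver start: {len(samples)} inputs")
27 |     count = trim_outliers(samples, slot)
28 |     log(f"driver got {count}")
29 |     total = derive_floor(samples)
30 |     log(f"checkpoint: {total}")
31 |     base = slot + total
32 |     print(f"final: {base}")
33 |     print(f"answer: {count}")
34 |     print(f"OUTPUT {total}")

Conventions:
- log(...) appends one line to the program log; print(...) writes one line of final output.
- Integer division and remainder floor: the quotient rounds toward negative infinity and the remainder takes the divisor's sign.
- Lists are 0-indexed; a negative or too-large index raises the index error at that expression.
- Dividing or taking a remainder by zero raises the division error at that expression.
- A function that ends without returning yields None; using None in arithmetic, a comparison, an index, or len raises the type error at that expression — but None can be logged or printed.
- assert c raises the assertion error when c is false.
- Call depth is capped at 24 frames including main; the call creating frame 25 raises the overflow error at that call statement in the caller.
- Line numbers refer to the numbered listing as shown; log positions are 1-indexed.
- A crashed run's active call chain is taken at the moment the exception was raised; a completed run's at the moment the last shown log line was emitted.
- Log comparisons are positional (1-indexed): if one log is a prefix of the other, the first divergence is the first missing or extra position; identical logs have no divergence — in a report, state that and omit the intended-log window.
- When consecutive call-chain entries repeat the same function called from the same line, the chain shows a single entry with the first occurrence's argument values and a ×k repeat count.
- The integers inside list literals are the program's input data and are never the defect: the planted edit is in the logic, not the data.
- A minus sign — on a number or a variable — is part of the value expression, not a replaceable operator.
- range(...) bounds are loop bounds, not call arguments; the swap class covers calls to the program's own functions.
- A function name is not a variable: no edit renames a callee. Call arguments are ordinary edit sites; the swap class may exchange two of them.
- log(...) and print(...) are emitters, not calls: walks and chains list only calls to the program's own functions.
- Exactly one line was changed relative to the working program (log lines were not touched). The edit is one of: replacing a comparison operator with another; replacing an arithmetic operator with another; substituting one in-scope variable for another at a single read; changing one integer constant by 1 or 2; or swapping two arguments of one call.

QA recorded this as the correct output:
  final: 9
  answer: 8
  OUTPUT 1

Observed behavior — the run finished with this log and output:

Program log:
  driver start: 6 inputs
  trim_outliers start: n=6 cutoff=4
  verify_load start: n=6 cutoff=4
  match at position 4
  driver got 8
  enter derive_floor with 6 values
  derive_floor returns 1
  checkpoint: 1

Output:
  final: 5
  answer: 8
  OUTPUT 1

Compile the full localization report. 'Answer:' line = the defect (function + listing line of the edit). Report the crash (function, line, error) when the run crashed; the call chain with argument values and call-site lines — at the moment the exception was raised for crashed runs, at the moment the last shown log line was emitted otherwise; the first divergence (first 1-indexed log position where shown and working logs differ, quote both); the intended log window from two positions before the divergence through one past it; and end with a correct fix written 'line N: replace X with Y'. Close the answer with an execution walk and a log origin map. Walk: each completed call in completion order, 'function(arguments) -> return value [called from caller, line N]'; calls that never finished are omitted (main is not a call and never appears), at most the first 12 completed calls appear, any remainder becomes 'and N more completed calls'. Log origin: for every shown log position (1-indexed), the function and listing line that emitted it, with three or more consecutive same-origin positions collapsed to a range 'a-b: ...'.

Answer: the defect is in main at line 31.
Key fact: No log line changed; the fault shows up purely in the output.
Call chain: main.
First divergence: none; the two logs match at every position.
Execution walk:
  verify_load([12, 8, 11, 11, 4, 1], 4) -> 4  [called from trim_outliers, line 9]
  trim_outliers([12, 8, 11, 11, 4, 1], 4) -> 8  [called from main, line 27]
  derive_floor([12, 8, 11, 11, 4, 1]) -> 1  [called from main, line 29]
Log line origins:
  1: logged in main at line 26
  2: logged in trim_outliers at line 8
  3: logged in verify_load at line 2
  4: logged in trim_outliers at line 10
  5: logged in main at line 28
  6: logged in derive_floor at line 15
  7: logged in derive_floor at line 20
  8: logged in main at line 30
A correct fix: line 31: replace `slot` with `count`.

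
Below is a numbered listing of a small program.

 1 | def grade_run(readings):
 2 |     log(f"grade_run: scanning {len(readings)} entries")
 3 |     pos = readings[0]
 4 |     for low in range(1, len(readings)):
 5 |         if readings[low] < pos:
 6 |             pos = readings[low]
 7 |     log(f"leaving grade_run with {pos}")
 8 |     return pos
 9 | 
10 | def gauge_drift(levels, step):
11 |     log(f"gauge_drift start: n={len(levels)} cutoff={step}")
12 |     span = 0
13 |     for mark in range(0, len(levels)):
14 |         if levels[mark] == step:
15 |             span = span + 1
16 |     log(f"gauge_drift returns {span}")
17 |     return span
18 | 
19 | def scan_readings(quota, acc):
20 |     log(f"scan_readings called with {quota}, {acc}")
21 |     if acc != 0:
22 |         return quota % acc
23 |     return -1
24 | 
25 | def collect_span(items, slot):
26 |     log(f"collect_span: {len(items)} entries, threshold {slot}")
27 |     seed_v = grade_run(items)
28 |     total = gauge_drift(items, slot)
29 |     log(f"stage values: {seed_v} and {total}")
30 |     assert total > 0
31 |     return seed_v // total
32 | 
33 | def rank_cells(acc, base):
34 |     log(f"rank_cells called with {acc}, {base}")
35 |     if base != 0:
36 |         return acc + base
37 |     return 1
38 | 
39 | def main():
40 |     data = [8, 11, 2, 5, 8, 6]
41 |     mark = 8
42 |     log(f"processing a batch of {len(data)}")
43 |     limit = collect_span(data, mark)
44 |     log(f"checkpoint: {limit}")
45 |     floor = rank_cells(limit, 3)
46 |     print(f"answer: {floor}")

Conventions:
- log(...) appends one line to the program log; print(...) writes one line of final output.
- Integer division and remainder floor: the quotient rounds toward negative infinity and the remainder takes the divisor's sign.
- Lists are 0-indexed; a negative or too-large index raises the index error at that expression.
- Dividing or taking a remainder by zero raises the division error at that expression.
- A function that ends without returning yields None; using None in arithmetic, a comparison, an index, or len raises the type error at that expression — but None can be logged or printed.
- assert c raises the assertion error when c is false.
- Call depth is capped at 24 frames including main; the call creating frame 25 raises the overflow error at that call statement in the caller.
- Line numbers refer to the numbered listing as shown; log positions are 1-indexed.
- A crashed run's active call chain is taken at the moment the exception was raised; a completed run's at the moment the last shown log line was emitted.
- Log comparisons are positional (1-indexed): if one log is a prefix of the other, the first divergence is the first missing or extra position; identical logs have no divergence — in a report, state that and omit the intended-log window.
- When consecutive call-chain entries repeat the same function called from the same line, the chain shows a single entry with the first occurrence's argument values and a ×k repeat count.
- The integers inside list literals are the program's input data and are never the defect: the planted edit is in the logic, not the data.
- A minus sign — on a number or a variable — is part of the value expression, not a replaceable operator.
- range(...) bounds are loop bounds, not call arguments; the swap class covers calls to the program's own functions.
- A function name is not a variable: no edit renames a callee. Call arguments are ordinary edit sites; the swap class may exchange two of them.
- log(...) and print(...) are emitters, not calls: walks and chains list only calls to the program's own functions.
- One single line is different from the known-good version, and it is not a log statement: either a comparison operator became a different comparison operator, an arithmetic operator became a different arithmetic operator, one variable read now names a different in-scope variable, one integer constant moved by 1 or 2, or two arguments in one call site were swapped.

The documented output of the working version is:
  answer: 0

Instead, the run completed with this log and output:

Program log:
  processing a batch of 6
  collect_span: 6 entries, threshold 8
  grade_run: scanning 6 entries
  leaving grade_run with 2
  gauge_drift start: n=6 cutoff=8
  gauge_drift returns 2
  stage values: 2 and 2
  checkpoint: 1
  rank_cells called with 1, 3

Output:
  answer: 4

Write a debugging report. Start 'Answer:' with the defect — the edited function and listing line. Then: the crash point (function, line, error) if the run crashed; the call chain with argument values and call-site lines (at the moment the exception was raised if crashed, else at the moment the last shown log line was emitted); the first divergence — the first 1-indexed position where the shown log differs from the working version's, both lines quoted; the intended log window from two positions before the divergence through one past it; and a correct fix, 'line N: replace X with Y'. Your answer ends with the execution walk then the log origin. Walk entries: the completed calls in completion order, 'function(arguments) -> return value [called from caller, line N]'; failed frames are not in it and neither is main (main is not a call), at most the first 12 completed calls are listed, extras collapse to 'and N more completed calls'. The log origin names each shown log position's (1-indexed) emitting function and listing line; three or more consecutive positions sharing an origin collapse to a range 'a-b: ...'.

Answer: the defect is in rank_cells at line 36.
Key observation: Log streams are identical — the defect surfaces only in the printed output.
Call chain: main -> rank_cells(1, 3) (called at line 45).
First divergence: none — the logs agree in full.
Execution walk:
  grade_run([8, 11, 2, 5, 8, 6]) -> 2  [called from collect_span, line 27]
  gauge_drift([8, 11, 2, 5, 8, 6], 8) -> 2  [called from collect_span, line 28]
  collect_span([8, 11, 2, 5, 8, 6], 8) -> 1  [called from main, line 43]
  rank_cells(1, 3) -> 4  [called from main, line 45]
Origin of each log line:
  1: emitted by main (line 42)
  2: emitted by collect_span (line 26)
  3: emitted by grade_run (line 2)
  4: emitted by grade_run (line 7)
  5: emitted by gauge_drift (line 11)
  6: emitted by gauge_drift (line 16)
  7: emitted by collect_span (line 29)
  8: emitted by main (line 44)
  9: emitted by rank_cells (line 34)
A correct fix: line 36: replace `+` with `//`.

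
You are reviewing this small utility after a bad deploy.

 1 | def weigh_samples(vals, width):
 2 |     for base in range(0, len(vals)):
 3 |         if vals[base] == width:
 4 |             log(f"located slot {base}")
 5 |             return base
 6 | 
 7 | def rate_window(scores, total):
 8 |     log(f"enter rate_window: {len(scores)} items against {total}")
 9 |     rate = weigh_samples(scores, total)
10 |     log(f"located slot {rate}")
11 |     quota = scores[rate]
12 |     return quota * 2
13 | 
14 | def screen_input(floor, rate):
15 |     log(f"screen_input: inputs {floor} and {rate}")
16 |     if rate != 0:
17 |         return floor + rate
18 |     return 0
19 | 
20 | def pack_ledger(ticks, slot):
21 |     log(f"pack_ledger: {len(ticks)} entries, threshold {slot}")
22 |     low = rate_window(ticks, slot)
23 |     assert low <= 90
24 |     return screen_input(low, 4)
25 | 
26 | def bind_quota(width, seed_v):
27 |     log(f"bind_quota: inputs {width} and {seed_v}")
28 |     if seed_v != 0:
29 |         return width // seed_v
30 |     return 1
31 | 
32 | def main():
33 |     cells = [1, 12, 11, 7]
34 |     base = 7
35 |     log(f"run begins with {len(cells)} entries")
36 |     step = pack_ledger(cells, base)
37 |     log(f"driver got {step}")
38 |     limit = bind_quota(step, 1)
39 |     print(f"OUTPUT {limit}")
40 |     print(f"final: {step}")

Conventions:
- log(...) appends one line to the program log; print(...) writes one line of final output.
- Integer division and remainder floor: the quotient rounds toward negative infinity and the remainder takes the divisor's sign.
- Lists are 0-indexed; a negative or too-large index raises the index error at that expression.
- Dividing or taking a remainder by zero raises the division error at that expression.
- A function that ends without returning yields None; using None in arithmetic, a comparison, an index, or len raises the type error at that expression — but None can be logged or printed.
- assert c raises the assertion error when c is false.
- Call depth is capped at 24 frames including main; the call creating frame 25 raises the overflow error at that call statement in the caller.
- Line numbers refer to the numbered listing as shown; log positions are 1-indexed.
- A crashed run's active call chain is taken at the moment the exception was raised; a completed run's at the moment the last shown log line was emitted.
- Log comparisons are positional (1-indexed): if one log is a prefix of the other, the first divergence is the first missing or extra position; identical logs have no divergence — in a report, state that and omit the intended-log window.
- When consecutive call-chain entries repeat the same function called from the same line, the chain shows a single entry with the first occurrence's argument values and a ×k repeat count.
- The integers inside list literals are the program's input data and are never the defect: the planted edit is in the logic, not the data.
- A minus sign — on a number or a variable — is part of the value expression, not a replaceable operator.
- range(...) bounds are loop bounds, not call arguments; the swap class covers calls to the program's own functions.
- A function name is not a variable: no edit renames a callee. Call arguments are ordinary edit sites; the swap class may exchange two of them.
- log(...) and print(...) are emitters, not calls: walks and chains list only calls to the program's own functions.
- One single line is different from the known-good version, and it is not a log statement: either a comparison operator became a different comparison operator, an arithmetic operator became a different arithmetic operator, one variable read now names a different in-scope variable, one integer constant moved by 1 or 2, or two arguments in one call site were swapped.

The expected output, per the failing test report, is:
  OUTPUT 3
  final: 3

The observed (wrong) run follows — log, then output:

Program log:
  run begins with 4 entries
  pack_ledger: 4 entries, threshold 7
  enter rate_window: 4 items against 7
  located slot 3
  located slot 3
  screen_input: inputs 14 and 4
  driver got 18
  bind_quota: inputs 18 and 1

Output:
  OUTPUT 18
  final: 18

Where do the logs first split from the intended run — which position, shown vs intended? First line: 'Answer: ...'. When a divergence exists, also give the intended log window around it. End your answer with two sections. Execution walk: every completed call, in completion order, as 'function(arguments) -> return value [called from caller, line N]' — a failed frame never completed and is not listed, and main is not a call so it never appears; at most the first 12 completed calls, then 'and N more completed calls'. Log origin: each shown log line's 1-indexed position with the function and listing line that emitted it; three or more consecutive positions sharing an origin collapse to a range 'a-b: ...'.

Answer: at position 7 the run shows 'driver got 18' where the working version logs 'driver got 3'.
Intended log window:
  5: located slot 3
  6: screen_input: inputs 14 and 4
  7: driver got 3
  8: bind_quota: inputs 3 and 1
Execution walk:
  weigh_samples([1, 12, 11, 7], 7) -> 3  [called from rate_window, line 9]
  rate_window([1, 12, 11, 7], 7) -> 14  [called from pack_ledger, line 22]
  screen_input(14, 4) -> 18  [called from pack_ledger, line 24]
  pack_ledger([1, 12, 11, 7], 7) -> 18  [called from main, line 36]
  bind_quota(18, 1) -> 18  [called from main, line 38]
Log origins:
  1 — main, line 35
  2 — pack_ledger, line 21
  3 — rate_window, line 8
  4 — weigh_samples, line 4
  5 — rate_window, line 10
  6 — screen_input, line 15
  7 — main, line 37
  8 — bind_quota, line 27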